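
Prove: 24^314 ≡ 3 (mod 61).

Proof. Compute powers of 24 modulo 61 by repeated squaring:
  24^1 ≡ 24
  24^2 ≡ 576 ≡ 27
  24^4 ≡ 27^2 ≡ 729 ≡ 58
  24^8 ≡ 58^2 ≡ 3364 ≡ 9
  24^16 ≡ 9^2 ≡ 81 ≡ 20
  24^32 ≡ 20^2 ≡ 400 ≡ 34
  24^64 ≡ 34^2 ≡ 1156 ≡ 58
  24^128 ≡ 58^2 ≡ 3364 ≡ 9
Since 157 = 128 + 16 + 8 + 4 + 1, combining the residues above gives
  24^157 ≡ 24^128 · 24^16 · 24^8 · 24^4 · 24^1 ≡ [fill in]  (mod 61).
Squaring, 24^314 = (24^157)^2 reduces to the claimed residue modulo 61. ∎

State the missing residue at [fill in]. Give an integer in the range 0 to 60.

Multiply the listed residues: 9 · 20 · 9 · 58 · 24 = 180 → 1620 → 93960 → 2255040.
Reducing modulo 61: 2255040 = 36967·61 + 53, so 24^157 ≡ 53.

53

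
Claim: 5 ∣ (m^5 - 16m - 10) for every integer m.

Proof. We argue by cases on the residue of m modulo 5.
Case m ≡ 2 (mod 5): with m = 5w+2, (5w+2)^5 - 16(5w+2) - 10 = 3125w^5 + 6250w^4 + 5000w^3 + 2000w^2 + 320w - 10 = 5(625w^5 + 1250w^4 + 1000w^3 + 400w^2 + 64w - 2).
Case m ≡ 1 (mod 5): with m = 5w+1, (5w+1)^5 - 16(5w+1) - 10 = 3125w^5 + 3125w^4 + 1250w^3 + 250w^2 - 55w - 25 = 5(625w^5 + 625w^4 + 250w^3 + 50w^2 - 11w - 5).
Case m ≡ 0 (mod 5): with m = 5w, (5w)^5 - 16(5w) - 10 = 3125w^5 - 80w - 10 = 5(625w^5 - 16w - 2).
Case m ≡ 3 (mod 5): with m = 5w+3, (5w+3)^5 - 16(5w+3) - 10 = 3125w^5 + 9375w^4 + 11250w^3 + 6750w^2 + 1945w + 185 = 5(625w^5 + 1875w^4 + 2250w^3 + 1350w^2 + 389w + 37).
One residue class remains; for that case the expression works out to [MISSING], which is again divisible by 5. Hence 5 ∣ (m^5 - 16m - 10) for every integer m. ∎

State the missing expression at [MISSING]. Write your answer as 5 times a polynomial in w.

5(625w^5 + 2500w^4 + 4000w^3 + 3200w^2 + 1264w + 190)

The residues treated are {2, 1, 0, 3}, so the missing case is m ≡ 4 (mod 5); write m = 5w+4.
Then (5w+4)^5 - 16(5w+4) - 10 = 3125w^5 + 12500w^4 + 20000w^3 + 16000w^2 + 6320w + 950 = 5(625w^5 + 2500w^4 + 4000w^3 + 3200w^2 + 1264w + 190).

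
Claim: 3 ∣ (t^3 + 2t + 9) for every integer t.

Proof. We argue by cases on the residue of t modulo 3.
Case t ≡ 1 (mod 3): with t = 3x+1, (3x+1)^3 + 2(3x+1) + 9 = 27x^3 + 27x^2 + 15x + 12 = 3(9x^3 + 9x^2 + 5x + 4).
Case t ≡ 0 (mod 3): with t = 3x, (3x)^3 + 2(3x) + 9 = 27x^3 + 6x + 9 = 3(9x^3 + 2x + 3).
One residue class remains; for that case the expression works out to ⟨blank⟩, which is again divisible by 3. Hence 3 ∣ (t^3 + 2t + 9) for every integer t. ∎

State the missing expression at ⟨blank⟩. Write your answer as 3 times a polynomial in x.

The residues treated are {1, 0}, so the missing case is t ≡ 2 (mod 3); write t = 3x+2.
Then (3x+2)^3 + 2(3x+2) + 9 = 27x^3 + 54x^2 + 42x + 21 = 3(9x^3 + 18x^2 + 14x + 7).

3(9x^3 + 18x^2 + 14x + 7)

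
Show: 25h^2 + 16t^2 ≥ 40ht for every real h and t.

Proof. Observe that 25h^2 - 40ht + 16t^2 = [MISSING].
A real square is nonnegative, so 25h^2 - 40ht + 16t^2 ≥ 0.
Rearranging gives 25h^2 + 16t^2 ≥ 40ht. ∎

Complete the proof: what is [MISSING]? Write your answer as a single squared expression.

(5h - 4t)^2

The leading and trailing coefficients are 5^2 and 4^2, and 40 = 2·5·4, so the trinomial is (5h - 4t)^2.
Hence 25h^2 - 40ht + 16t^2 ≥ 0.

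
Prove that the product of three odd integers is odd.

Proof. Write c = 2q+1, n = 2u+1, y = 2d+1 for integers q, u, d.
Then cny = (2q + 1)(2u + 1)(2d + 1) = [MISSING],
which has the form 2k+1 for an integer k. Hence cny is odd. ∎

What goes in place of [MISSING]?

2(4dqu + 2dq + 2du + d + 2qu + q + u) + 1

Expanding: (2q + 1)(2u + 1)(2d + 1) = 8dqu + 4dq + 4du + 2d + 4qu + 2q + 2u + 1.
Every term except the constant is even, so this is 2(4dqu + 2dq + 2du + d + 2qu + q + u) + 1,
and 4dqu + 2dq + 2du + d + 2qu + q + u ∈ ℤ gives the required form.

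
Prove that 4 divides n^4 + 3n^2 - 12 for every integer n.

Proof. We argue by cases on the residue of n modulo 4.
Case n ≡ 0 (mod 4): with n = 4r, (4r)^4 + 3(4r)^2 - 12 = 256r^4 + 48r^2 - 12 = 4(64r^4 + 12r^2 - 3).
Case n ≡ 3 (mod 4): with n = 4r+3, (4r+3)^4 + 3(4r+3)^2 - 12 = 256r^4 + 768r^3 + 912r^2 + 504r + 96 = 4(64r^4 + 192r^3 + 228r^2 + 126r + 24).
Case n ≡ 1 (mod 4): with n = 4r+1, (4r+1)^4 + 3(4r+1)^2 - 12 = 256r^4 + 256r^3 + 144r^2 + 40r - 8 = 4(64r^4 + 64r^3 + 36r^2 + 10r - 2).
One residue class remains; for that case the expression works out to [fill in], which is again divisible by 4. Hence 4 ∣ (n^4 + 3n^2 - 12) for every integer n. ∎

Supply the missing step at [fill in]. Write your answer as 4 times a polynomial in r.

4(64r^4 + 128r^3 + 108r^2 + 44r + 4)

Only n ≡ 2 (mod 4) is unaccounted for. Put n = 4r+2:
(4r+2)^4 + 3(4r+2)^2 - 12 expands to 256r^4 + 512r^3 + 432r^2 + 176r + 16,
and factoring out 4 leaves 4(64r^4 + 128r^3 + 108r^2 + 44r + 4).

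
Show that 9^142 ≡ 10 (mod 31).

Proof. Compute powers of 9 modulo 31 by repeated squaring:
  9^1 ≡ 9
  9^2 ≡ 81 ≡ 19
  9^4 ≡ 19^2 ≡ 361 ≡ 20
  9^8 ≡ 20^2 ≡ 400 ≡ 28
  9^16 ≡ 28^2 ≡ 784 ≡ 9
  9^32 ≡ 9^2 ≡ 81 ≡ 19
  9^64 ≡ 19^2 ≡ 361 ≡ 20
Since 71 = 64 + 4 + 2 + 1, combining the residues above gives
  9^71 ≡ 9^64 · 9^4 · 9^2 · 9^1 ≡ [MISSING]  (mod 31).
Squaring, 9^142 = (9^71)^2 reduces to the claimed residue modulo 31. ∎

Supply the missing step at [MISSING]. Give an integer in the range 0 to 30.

9^64 · 9^4 · 9^2 · 9^1 ≡ 20 · 20 · 19 · 9 = 68400.
68400 mod 31 = 14, so 9^71 ≡ 14 (mod 31).

14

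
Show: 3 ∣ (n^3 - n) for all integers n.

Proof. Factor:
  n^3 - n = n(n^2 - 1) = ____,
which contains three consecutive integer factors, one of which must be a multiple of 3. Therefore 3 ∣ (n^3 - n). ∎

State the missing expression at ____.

n(n^2 - 1) = n(n - 1)(n + 1) = (n - 1)n(n + 1).
These three factors are consecutive integers, so their product is divisible by 3.

(n - 1)n(n + 1)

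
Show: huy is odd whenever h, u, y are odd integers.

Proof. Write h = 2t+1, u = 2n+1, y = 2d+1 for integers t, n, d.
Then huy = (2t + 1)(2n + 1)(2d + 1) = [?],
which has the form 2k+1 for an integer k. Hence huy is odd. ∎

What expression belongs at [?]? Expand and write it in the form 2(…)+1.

Expanding: (2t + 1)(2n + 1)(2d + 1) = 8dnt + 4dn + 4dt + 2d + 4nt + 2n + 2t + 1.
Every term except the constant is even, so this is 2(4dnt + 2dn + 2dt + d + 2nt + n + t) + 1,
and 4dnt + 2dn + 2dt + d + 2nt + n + t ∈ ℤ gives the required form.

2(4dnt + 2dn + 2dt + d + 2nt + n + t) + 1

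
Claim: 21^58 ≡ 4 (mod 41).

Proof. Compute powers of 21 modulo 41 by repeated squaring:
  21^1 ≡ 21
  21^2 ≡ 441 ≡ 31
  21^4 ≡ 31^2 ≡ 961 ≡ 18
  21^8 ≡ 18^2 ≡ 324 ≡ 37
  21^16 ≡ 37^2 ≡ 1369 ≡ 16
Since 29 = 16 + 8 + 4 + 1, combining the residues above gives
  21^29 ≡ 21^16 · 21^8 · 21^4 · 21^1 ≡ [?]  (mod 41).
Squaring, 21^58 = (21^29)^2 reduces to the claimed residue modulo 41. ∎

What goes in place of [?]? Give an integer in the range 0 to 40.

Multiply the listed residues: 16 · 37 · 18 · 21 = 592 → 10656 → 223776.
Reducing modulo 41: 223776 = 5457·41 + 39, so 21^29 ≡ 39.

39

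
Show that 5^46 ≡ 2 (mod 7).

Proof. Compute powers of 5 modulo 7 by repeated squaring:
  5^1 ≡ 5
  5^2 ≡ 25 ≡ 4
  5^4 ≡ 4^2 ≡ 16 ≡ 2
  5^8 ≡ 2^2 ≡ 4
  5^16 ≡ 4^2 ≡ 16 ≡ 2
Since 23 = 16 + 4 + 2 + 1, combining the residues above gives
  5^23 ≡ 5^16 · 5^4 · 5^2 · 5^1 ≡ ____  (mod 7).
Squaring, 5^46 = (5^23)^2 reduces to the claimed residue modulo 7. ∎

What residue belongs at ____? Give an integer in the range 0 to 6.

3

5^16 · 5^4 · 5^2 · 5^1 ≡ 2 · 2 · 4 · 5 = 80.
80 mod 7 = 3, so 5^23 ≡ 3 (mod 7).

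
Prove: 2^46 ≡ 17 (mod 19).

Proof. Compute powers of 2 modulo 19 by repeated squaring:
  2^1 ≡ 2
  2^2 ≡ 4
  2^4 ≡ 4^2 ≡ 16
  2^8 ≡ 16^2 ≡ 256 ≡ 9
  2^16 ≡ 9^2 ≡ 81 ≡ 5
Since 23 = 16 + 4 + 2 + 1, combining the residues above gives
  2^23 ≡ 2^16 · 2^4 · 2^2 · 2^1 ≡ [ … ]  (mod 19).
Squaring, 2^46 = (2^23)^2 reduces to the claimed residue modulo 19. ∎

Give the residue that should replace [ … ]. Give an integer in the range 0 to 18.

2^16 · 2^4 · 2^2 · 2^1 ≡ 5 · 16 · 4 · 2 = 640.
640 mod 19 = 13, so 2^23 ≡ 13 (mod 19).

13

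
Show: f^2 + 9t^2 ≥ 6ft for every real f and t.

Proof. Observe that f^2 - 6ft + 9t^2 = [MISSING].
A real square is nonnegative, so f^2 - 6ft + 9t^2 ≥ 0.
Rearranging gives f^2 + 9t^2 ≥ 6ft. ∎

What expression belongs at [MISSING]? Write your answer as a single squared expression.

(f - 3t)^2

The leading and trailing coefficients are 1^2 and 3^2, and 6 = 2·1·3, so the trinomial is (f - 3t)^2.
Hence f^2 - 6ft + 9t^2 ≥ 0.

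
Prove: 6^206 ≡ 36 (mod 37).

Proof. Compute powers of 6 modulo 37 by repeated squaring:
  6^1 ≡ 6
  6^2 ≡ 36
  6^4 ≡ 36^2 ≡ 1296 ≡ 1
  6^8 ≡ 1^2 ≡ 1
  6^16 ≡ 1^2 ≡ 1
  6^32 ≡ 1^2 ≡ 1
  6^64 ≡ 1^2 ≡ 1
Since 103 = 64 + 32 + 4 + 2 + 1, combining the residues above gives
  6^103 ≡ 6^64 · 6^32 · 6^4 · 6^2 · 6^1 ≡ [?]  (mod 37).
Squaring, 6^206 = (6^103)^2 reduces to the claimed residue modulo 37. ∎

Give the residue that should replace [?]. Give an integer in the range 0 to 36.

Multiply the listed residues: 1 · 1 · 1 · 36 · 6 = 1 → 1 → 36 → 216.
Reducing modulo 37: 216 = 5·37 + 31, so 6^103 ≡ 31.

31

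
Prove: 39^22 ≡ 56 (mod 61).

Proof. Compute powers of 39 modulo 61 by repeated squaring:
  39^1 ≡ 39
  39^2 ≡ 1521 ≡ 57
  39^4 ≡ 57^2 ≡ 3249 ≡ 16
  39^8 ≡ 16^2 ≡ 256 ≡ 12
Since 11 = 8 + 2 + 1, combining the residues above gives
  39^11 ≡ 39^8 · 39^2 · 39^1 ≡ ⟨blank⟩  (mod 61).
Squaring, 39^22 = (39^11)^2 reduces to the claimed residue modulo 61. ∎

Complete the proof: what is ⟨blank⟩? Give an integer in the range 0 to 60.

Multiply the listed residues: 12 · 57 · 39 = 684 → 26676.
Reducing modulo 61: 26676 = 437·61 + 19, so 39^11 ≡ 19.

19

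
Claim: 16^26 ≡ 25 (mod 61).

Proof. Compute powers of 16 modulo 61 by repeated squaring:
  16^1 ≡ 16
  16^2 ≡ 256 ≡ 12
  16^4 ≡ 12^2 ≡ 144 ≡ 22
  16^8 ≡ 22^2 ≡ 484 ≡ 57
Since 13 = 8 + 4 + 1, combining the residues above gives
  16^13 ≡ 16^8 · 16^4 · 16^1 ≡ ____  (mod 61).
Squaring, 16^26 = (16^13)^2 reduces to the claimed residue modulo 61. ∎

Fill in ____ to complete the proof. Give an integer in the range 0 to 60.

16^8 · 16^4 · 16^1 ≡ 57 · 22 · 16 = 20064.
20064 mod 61 = 56, so 16^13 ≡ 56 (mod 61).

56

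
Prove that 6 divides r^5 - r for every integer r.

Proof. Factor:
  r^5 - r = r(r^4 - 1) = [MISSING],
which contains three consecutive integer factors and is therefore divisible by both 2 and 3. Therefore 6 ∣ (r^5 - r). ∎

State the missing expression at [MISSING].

(r - 1)r(r + 1)(r^2 + 1)

r^4 - 1 = (r^2 - 1)(r^2 + 1), and r^2 - 1 = (r-1)(r+1).
So r(r^4 - 1) = (r - 1)r(r + 1)(r^2 + 1).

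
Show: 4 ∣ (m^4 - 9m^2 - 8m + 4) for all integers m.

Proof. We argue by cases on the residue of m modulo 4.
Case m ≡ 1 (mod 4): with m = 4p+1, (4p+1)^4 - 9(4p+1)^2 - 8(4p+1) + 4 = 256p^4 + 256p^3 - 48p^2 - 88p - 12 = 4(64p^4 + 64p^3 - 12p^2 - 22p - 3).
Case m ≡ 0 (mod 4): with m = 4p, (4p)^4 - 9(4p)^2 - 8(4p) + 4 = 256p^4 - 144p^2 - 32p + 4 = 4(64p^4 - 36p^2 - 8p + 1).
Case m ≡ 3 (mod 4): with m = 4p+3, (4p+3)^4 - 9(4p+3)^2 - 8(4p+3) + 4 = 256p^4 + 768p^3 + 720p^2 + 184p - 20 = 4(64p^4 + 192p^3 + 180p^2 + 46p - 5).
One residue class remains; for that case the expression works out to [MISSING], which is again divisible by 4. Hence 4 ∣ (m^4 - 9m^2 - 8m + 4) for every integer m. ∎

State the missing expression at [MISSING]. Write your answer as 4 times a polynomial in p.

4(64p^4 + 128p^3 + 60p^2 - 12p - 8)

Only m ≡ 2 (mod 4) is unaccounted for. Put m = 4p+2:
(4p+2)^4 - 9(4p+2)^2 - 8(4p+2) + 4 expands to 256p^4 + 512p^3 + 240p^2 - 48p - 32,
and factoring out 4 leaves 4(64p^4 + 128p^3 + 60p^2 - 12p - 8).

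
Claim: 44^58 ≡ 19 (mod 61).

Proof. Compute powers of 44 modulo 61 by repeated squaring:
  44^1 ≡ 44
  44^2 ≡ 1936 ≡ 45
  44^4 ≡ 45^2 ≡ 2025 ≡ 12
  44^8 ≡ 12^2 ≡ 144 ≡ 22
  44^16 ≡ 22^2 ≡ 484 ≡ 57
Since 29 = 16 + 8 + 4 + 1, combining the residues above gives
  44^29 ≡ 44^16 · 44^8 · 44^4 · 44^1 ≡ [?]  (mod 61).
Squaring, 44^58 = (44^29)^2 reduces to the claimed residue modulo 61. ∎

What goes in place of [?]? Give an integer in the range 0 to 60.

18

44^16 · 44^8 · 44^4 · 44^1 ≡ 57 · 22 · 12 · 44 = 662112.
662112 mod 61 = 18, so 44^29 ≡ 18 (mod 61).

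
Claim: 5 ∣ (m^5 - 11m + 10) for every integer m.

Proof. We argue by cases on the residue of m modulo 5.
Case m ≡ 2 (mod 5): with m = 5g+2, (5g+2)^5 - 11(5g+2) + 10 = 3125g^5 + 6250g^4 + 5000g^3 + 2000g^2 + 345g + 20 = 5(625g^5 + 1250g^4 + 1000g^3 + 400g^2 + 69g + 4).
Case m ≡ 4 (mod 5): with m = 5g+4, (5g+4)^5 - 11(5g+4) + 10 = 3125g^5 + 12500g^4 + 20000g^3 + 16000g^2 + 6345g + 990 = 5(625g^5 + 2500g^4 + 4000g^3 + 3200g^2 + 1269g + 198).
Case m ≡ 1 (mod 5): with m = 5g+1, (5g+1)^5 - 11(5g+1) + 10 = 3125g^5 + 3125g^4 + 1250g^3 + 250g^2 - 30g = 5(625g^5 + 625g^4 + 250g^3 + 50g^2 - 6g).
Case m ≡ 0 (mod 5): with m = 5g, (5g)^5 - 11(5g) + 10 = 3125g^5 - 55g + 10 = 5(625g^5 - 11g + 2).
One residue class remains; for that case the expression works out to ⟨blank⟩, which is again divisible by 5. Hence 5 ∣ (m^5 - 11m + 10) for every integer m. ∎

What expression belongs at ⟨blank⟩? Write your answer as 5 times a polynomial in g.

5(625g^5 + 1875g^4 + 2250g^3 + 1350g^2 + 394g + 44)

Only m ≡ 3 (mod 5) is unaccounted for. Put m = 5g+3:
(5g+3)^5 - 11(5g+3) + 10 expands to 3125g^5 + 9375g^4 + 11250g^3 + 6750g^2 + 1970g + 220,
and factoring out 5 leaves 5(625g^5 + 1875g^4 + 2250g^3 + 1350g^2 + 394g + 44).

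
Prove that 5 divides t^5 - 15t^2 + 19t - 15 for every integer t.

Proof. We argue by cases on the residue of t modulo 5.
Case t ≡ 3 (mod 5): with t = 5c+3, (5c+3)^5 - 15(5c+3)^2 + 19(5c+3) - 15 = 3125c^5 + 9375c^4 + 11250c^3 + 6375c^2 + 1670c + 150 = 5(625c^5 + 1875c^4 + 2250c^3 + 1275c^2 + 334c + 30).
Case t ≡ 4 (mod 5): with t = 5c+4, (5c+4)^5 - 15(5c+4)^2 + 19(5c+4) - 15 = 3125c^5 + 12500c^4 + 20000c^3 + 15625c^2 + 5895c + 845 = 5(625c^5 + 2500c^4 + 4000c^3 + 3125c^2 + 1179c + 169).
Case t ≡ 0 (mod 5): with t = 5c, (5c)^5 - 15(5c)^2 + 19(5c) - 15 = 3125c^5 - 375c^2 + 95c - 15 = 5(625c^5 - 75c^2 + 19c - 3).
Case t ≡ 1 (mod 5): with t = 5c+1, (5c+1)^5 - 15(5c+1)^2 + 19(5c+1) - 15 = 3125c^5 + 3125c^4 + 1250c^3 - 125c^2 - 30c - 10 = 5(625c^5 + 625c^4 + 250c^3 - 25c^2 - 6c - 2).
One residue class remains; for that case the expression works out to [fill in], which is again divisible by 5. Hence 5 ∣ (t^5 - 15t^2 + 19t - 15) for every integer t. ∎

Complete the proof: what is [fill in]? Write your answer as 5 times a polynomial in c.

Only t ≡ 2 (mod 5) is unaccounted for. Put t = 5c+2:
(5c+2)^5 - 15(5c+2)^2 + 19(5c+2) - 15 expands to 3125c^5 + 6250c^4 + 5000c^3 + 1625c^2 + 195c - 5,
and factoring out 5 leaves 5(625c^5 + 1250c^4 + 1000c^3 + 325c^2 + 39c - 1).

5(625c^5 + 1250c^4 + 1000c^3 + 325c^2 + 39c - 1)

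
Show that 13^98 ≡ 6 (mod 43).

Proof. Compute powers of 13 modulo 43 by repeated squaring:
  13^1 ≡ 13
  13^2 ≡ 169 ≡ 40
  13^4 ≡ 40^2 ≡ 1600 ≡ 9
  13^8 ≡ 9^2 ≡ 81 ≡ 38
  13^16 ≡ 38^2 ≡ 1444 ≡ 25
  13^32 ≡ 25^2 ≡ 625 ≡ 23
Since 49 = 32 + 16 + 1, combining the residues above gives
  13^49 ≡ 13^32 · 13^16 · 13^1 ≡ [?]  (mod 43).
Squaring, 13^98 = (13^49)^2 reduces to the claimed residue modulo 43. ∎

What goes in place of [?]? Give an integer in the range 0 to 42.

13^32 · 13^16 · 13^1 ≡ 23 · 25 · 13 = 7475.
7475 mod 43 = 36, so 13^49 ≡ 36 (mod 43).

36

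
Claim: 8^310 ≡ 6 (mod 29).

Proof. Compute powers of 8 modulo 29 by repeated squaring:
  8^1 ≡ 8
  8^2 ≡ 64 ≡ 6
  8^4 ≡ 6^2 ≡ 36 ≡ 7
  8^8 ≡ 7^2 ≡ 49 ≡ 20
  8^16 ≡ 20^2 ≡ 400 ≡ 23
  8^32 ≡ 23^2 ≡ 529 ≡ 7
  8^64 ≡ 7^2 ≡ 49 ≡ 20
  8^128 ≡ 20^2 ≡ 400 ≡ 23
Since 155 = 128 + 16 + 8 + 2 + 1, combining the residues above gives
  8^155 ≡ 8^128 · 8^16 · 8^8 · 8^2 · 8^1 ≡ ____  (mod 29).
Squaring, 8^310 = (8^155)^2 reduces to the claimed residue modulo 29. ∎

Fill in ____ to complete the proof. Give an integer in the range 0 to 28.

21

Multiply the listed residues: 23 · 23 · 20 · 6 · 8 = 529 → 10580 → 63480 → 507840.
Reducing modulo 29: 507840 = 17511·29 + 21, so 8^155 ≡ 21.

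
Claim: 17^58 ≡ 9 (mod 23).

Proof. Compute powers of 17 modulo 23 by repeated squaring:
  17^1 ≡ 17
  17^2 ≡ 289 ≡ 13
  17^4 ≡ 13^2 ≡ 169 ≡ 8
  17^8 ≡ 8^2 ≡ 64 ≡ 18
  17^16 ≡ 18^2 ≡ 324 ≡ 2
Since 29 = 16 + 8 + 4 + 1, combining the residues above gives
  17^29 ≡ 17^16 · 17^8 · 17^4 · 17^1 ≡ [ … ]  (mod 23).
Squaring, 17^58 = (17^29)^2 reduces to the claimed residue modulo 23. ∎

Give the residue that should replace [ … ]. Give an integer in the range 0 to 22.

20

17^16 · 17^8 · 17^4 · 17^1 ≡ 2 · 18 · 8 · 17 = 4896.
4896 mod 23 = 20, so 17^29 ≡ 20 (mod 23).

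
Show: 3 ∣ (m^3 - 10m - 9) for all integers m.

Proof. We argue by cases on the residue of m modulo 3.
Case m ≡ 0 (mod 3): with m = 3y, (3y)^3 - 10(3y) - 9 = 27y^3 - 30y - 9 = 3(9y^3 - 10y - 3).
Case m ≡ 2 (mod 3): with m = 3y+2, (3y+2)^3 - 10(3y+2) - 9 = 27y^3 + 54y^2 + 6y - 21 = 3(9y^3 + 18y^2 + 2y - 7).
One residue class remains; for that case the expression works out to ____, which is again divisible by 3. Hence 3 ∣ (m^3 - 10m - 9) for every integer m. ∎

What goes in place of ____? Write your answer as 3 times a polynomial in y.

Only m ≡ 1 (mod 3) is unaccounted for. Put m = 3y+1:
(3y+1)^3 - 10(3y+1) - 9 expands to 27y^3 + 27y^2 - 21y - 18,
and factoring out 3 leaves 3(9y^3 + 9y^2 - 7y - 6).

3(9y^3 + 9y^2 - 7y - 6)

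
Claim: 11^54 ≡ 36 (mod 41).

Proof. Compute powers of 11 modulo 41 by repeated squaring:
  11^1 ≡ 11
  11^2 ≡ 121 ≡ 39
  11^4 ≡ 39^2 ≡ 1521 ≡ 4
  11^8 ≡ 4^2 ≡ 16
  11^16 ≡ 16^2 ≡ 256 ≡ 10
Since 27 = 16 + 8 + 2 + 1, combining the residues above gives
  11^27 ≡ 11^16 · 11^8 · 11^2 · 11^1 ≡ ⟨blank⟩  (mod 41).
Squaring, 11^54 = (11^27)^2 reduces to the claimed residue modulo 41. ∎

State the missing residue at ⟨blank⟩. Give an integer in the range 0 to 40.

6

11^16 · 11^8 · 11^2 · 11^1 ≡ 10 · 16 · 39 · 11 = 68640.
68640 mod 41 = 6, so 11^27 ≡ 6 (mod 41).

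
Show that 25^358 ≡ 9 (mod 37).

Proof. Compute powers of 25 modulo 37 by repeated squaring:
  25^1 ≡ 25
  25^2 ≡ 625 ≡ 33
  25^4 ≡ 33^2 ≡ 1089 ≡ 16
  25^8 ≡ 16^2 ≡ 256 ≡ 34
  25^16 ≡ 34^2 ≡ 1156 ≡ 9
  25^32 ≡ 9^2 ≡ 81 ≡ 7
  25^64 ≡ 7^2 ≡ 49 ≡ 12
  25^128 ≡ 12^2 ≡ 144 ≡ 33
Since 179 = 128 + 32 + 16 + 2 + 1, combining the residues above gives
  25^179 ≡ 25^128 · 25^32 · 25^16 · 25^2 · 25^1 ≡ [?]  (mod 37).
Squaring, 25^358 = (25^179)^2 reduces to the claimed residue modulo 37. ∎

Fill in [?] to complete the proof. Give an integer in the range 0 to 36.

Multiply the listed residues: 33 · 7 · 9 · 33 · 25 = 231 → 2079 → 68607 → 1715175.
Reducing modulo 37: 1715175 = 46356·37 + 3, so 25^179 ≡ 3.

3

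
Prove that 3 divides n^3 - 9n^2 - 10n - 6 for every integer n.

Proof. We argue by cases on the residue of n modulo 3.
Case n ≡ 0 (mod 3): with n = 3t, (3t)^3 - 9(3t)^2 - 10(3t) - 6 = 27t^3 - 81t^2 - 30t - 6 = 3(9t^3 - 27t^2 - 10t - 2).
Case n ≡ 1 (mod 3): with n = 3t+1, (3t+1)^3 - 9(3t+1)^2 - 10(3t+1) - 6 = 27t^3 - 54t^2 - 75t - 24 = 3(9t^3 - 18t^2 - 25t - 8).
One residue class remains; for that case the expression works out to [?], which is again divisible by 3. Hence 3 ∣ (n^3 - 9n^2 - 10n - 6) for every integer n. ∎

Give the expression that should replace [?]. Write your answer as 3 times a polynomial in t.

3(9t^3 - 9t^2 - 34t - 18)

Only n ≡ 2 (mod 3) is unaccounted for. Put n = 3t+2:
(3t+2)^3 - 9(3t+2)^2 - 10(3t+2) - 6 expands to 27t^3 - 27t^2 - 102t - 54,
and factoring out 3 leaves 3(9t^3 - 9t^2 - 34t - 18).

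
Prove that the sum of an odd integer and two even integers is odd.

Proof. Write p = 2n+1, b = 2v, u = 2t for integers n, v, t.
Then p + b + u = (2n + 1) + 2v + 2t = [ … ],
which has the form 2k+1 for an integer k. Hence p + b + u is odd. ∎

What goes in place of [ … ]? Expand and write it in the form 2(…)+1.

2(n + t + v) + 1

Expanding: (2n + 1) + 2v + 2t = 2n + 2t + 2v + 1.
Every term except the constant is even, so this is 2(n + t + v) + 1,
and n + t + v ∈ ℤ gives the required form.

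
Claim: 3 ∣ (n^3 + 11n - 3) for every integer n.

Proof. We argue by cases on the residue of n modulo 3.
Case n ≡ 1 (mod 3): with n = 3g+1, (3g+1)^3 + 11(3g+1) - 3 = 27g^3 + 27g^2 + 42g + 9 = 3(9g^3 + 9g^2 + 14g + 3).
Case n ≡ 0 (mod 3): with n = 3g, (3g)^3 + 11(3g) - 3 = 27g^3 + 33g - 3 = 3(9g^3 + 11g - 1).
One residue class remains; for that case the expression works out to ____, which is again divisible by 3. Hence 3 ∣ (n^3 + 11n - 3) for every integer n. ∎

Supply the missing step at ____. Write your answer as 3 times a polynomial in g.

3(9g^3 + 18g^2 + 23g + 9)

Only n ≡ 2 (mod 3) is unaccounted for. Put n = 3g+2:
(3g+2)^3 + 11(3g+2) - 3 expands to 27g^3 + 54g^2 + 69g + 27,
and factoring out 3 leaves 3(9g^3 + 18g^2 + 23g + 9).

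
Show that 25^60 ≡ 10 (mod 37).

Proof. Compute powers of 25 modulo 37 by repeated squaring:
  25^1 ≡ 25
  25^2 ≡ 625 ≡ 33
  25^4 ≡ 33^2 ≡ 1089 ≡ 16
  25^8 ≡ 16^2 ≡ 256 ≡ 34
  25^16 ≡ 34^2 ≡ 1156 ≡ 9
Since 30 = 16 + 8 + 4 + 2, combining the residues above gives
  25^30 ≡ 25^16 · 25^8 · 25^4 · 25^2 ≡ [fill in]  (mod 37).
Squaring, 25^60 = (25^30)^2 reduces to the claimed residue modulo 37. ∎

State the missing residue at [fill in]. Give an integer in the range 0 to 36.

26

25^16 · 25^8 · 25^4 · 25^2 ≡ 9 · 34 · 16 · 33 = 161568.
161568 mod 37 = 26, so 25^30 ≡ 26 (mod 37).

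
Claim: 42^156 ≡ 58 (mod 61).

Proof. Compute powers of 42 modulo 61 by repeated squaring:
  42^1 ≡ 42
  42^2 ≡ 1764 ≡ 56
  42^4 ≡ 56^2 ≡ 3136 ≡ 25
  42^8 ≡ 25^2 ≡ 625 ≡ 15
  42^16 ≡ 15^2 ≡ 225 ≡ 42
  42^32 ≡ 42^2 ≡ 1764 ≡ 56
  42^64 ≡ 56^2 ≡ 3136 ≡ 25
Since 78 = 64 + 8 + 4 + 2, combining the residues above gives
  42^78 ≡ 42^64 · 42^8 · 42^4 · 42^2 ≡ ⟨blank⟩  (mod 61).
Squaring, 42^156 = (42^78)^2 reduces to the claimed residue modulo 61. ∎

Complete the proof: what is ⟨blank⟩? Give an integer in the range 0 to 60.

Multiply the listed residues: 25 · 15 · 25 · 56 = 375 → 9375 → 525000.
Reducing modulo 61: 525000 = 8606·61 + 34, so 42^78 ≡ 34.

34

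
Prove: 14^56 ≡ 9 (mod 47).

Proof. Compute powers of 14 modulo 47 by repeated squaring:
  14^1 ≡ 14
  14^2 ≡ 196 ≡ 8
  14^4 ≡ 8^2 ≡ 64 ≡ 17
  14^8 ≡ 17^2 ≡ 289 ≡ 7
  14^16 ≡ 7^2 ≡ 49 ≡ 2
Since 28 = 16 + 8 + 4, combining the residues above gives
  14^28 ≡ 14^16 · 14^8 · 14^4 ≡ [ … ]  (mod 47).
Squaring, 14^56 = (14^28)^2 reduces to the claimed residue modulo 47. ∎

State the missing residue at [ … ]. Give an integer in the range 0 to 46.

14^16 · 14^8 · 14^4 ≡ 2 · 7 · 17 = 238.
238 mod 47 = 3, so 14^28 ≡ 3 (mod 47).

3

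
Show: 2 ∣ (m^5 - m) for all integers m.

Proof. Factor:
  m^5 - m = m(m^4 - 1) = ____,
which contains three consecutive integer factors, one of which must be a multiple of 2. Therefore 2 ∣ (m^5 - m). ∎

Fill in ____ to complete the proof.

(m - 1)m(m + 1)(m^2 + 1)

m^4 - 1 = (m^2 - 1)(m^2 + 1), and m^2 - 1 = (m-1)(m+1).
So m(m^4 - 1) = (m - 1)m(m + 1)(m^2 + 1).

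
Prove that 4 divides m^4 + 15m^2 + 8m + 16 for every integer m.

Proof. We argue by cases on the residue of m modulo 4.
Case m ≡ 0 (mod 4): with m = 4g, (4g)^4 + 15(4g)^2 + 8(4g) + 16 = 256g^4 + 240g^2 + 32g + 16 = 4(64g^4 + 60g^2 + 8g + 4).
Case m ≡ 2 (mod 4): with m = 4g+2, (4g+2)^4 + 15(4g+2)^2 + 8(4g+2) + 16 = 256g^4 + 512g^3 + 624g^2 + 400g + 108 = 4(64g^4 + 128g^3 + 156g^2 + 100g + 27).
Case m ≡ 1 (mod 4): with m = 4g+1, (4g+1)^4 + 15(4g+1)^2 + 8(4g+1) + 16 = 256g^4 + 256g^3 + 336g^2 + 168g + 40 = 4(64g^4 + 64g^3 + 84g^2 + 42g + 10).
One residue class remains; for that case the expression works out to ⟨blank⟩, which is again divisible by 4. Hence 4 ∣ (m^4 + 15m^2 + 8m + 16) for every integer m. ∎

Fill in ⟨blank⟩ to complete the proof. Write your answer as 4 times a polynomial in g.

The residues treated are {0, 2, 1}, so the missing case is m ≡ 3 (mod 4); write m = 4g+3.
Then (4g+3)^4 + 15(4g+3)^2 + 8(4g+3) + 16 = 256g^4 + 768g^3 + 1104g^2 + 824g + 256 = 4(64g^4 + 192g^3 + 276g^2 + 206g + 64).

4(64g^4 + 192g^3 + 276g^2 + 206g + 64)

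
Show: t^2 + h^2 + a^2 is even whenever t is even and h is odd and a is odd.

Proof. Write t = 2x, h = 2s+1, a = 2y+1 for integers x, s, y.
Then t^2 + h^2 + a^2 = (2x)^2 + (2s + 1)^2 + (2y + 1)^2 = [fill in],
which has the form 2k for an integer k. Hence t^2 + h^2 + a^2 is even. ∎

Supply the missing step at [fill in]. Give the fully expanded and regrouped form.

Expanding: (2x)^2 + (2s + 1)^2 + (2y + 1)^2 = 4s^2 + 4s + 4x^2 + 4y^2 + 4y + 2.
Every term is even; pulling out the factor of 2 gives 2(2s^2 + 2s + 2x^2 + 2y^2 + 2y + 1).

2(2s^2 + 2s + 2x^2 + 2y^2 + 2y + 1)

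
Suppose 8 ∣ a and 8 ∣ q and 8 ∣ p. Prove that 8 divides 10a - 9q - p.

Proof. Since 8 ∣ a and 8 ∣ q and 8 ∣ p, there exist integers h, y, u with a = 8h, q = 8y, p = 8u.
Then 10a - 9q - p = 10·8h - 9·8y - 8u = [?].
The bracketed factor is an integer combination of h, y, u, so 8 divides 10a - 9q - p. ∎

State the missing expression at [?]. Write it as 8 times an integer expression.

8(10h - u - 9y)

Pull the common 8 out of every term: 10·8h - 9·8y - 8u = 8(10h - u - 9y).
10h - u - 9y is an integer, which exhibits the divisibility.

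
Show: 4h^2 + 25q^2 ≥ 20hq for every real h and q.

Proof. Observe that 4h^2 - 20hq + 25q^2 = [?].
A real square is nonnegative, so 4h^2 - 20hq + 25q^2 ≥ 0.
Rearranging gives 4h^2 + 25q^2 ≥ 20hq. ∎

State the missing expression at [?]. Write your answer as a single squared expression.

(2h - 5q)^2

The leading and trailing coefficients are 2^2 and 5^2, and 20 = 2·2·5, so the trinomial is (2h - 5q)^2.
Hence 4h^2 - 20hq + 25q^2 ≥ 0.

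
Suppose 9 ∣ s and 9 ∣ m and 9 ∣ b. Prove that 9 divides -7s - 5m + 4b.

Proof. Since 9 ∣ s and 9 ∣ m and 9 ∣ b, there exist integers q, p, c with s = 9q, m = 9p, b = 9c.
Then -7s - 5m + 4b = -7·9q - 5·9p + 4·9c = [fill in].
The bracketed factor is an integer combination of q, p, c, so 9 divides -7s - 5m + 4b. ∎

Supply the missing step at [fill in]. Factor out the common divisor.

Each term has a factor of 9: -7·9q - 5·9p + 4·9c = 9·(4c - 5p - 7q).
Since 4c - 5p - 7q is an integer, 9 ∣ (-7s - 5m + 4b).

9(4c - 5p - 7q)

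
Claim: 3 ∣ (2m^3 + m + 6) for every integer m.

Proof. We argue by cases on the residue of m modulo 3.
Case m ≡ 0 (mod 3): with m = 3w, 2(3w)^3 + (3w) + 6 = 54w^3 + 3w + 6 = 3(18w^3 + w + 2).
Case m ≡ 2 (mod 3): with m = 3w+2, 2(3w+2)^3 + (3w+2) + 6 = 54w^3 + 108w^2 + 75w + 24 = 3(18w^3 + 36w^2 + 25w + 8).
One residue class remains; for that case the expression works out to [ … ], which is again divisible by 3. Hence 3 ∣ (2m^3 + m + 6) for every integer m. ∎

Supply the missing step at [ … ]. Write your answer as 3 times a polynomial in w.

The residues treated are {0, 2}, so the missing case is m ≡ 1 (mod 3); write m = 3w+1.
Then 2(3w+1)^3 + (3w+1) + 6 = 54w^3 + 54w^2 + 21w + 9 = 3(18w^3 + 18w^2 + 7w + 3).

3(18w^3 + 18w^2 + 7w + 3)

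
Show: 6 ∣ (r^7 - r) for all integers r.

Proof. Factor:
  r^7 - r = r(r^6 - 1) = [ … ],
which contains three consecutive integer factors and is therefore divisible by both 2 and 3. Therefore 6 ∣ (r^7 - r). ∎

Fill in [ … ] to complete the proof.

(r - 1)r(r + 1)(r^4 + r^2 + 1)

r^6 - 1 = (r^2 - 1)(r^4 + r^2 + 1), and r^2 - 1 = (r-1)(r+1).
So r(r^6 - 1) = (r - 1)r(r + 1)(r^4 + r^2 + 1).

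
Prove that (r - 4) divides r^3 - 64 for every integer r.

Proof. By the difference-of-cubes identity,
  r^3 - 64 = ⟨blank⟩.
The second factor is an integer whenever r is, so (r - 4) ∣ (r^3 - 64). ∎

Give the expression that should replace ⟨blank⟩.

a^3 - b^3 = (a - b)(a^2 + ab + b^2). With a = r, b = 4:
r^3 - 64 = (r - 4)(r^2 + 4r + 16).

(r - 4)(r^2 + 4r + 16)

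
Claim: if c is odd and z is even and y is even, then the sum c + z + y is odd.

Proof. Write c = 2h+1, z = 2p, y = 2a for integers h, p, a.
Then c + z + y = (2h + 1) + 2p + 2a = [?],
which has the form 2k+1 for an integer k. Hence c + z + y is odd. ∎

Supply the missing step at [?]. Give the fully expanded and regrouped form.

Expanding: (2h + 1) + 2p + 2a = 2a + 2h + 2p + 1.
Every term except the constant is even, so this is 2(a + h + p) + 1,
and a + h + p ∈ ℤ gives the required form.

2(a + h + p) + 1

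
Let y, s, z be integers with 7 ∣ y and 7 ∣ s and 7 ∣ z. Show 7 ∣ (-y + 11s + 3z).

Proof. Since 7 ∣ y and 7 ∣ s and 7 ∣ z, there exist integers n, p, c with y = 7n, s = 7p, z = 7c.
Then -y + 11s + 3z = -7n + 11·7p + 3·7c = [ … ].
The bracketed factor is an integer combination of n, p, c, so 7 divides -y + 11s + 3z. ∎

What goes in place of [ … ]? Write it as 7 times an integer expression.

7(3c - n + 11p)

Pull the common 7 out of every term: -7n + 11·7p + 3·7c = 7(3c - n + 11p).
3c - n + 11p is an integer, which exhibits the divisibility.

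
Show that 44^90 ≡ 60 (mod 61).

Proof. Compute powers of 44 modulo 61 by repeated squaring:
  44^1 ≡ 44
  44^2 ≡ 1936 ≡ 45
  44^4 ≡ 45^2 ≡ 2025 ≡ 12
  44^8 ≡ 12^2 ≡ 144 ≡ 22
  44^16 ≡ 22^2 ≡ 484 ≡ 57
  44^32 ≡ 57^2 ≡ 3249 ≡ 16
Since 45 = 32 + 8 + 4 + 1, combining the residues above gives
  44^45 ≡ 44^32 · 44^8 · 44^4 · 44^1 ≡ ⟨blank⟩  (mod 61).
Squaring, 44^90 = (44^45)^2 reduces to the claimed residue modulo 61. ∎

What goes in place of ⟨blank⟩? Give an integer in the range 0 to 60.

44^32 · 44^8 · 44^4 · 44^1 ≡ 16 · 22 · 12 · 44 = 185856.
185856 mod 61 = 50, so 44^45 ≡ 50 (mod 61).

50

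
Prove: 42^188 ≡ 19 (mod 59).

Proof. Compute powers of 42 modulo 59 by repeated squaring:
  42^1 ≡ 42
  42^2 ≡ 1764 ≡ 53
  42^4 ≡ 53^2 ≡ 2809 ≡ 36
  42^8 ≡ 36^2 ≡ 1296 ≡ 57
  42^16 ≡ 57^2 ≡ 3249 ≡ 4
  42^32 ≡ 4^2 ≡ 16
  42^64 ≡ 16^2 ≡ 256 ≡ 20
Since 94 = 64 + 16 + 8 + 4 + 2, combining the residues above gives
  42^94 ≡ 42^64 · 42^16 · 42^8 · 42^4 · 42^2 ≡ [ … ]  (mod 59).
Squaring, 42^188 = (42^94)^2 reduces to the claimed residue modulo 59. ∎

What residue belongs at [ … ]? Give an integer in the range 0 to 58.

42^64 · 42^16 · 42^8 · 42^4 · 42^2 ≡ 20 · 4 · 57 · 36 · 53 = 8700480.
8700480 mod 59 = 45, so 42^94 ≡ 45 (mod 59).

45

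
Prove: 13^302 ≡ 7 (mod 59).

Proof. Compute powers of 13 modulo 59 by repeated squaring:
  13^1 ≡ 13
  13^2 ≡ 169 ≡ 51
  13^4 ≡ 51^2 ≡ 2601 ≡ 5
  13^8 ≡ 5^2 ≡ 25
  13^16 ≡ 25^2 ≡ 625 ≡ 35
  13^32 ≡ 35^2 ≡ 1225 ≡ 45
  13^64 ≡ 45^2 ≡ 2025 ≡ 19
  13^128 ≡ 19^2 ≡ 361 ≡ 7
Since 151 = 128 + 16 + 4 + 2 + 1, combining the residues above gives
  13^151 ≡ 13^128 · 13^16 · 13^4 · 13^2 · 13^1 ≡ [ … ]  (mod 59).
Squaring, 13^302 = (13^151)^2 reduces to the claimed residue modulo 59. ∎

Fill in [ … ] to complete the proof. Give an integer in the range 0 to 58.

Multiply the listed residues: 7 · 35 · 5 · 51 · 13 = 245 → 1225 → 62475 → 812175.
Reducing modulo 59: 812175 = 13765·59 + 40, so 13^151 ≡ 40.

40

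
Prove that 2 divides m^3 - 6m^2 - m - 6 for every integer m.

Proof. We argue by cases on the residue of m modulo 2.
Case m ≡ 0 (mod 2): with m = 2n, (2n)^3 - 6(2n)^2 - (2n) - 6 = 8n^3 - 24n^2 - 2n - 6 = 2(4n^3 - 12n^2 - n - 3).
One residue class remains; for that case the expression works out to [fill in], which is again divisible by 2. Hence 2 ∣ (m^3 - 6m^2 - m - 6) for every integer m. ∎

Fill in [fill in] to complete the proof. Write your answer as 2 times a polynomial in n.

2(4n^3 - 6n^2 - 10n - 6)

The residues treated are {0}, so the missing case is m ≡ 1 (mod 2); write m = 2n+1.
Then (2n+1)^3 - 6(2n+1)^2 - (2n+1) - 6 = 8n^3 - 12n^2 - 20n - 12 = 2(4n^3 - 6n^2 - 10n - 6).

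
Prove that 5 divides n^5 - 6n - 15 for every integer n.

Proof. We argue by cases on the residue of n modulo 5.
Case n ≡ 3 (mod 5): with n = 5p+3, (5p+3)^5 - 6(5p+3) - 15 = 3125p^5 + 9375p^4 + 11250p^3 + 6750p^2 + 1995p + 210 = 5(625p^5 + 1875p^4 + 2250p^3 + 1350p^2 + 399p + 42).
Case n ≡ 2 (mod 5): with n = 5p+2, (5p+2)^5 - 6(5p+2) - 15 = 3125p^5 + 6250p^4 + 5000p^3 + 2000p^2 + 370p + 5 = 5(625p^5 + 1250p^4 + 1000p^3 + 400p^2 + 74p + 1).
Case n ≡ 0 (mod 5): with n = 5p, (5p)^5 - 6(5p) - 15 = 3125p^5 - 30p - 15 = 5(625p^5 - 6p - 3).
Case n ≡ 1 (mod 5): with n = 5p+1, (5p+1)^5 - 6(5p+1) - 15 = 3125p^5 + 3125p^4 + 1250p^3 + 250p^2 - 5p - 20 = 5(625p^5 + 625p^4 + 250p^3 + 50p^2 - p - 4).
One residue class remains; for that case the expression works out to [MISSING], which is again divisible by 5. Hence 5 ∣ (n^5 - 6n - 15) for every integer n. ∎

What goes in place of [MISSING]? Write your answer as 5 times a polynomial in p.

The residues treated are {3, 2, 0, 1}, so the missing case is n ≡ 4 (mod 5); write n = 5p+4.
Then (5p+4)^5 - 6(5p+4) - 15 = 3125p^5 + 12500p^4 + 20000p^3 + 16000p^2 + 6370p + 985 = 5(625p^5 + 2500p^4 + 4000p^3 + 3200p^2 + 1274p + 197).

5(625p^5 + 2500p^4 + 4000p^3 + 3200p^2 + 1274p + 197)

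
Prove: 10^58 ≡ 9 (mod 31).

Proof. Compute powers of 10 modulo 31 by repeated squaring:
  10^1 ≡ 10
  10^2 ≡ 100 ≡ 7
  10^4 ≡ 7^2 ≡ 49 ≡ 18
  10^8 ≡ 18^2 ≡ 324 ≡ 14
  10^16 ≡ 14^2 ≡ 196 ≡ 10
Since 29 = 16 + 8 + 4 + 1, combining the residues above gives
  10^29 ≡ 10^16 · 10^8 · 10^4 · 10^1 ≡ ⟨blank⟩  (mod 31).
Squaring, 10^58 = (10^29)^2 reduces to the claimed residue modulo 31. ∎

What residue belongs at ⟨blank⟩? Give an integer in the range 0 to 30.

10^16 · 10^8 · 10^4 · 10^1 ≡ 10 · 14 · 18 · 10 = 25200.
25200 mod 31 = 28, so 10^29 ≡ 28 (mod 31).

28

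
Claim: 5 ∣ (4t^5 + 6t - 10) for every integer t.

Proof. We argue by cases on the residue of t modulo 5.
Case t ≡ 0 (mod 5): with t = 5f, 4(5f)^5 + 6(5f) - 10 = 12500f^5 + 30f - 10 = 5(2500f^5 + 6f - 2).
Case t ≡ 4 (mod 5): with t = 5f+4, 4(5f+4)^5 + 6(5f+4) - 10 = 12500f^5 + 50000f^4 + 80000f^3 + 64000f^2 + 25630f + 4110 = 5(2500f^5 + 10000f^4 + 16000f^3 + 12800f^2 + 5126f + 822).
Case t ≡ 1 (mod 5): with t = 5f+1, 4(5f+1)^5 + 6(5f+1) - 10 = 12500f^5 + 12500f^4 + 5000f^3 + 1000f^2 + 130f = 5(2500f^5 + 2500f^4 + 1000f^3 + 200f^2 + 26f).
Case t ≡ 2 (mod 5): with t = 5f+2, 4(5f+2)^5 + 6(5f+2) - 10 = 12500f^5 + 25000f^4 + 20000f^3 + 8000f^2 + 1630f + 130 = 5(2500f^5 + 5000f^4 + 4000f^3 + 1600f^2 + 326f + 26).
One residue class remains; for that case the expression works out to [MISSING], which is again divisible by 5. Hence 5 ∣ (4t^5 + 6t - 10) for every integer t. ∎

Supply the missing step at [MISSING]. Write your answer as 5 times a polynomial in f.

Only t ≡ 3 (mod 5) is unaccounted for. Put t = 5f+3:
4(5f+3)^5 + 6(5f+3) - 10 expands to 12500f^5 + 37500f^4 + 45000f^3 + 27000f^2 + 8130f + 980,
and factoring out 5 leaves 5(2500f^5 + 7500f^4 + 9000f^3 + 5400f^2 + 1626f + 196).

5(2500f^5 + 7500f^4 + 9000f^3 + 5400f^2 + 1626f + 196)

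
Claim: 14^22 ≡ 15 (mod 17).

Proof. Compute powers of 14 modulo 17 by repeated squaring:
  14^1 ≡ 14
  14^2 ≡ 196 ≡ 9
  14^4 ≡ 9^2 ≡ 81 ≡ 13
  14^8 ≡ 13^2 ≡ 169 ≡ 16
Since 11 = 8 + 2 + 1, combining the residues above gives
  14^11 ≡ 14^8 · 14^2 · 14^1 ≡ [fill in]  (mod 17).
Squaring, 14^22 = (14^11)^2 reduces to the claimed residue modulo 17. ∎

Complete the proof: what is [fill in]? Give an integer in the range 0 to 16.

10

Multiply the listed residues: 16 · 9 · 14 = 144 → 2016.
Reducing modulo 17: 2016 = 118·17 + 10, so 14^11 ≡ 10.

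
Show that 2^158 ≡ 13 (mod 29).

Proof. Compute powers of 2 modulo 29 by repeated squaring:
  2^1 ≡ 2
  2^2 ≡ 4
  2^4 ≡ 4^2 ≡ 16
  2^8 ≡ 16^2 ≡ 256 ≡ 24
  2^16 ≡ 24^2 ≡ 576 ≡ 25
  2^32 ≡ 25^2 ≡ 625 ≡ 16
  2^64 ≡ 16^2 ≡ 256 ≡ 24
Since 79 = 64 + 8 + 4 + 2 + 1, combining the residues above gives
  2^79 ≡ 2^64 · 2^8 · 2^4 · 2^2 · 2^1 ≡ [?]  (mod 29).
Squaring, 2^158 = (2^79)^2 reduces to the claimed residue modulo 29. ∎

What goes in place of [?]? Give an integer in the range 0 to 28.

10

2^64 · 2^8 · 2^4 · 2^2 · 2^1 ≡ 24 · 24 · 16 · 4 · 2 = 73728.
73728 mod 29 = 10, so 2^79 ≡ 10 (mod 29).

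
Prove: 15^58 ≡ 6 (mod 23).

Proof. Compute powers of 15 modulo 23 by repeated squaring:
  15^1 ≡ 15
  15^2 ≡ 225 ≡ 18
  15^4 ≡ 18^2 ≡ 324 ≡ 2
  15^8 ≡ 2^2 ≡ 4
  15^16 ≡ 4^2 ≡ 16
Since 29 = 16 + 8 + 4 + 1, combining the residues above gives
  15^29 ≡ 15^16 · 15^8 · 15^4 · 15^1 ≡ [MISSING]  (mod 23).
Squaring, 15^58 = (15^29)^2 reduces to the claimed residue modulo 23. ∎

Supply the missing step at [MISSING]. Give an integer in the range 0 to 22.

Multiply the listed residues: 16 · 4 · 2 · 15 = 64 → 128 → 1920.
Reducing modulo 23: 1920 = 83·23 + 11, so 15^29 ≡ 11.

11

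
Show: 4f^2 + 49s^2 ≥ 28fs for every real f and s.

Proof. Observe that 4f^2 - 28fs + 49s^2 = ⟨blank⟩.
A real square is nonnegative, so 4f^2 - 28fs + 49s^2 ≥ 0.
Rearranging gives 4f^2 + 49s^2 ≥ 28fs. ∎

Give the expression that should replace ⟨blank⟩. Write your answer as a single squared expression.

4f^2 - 28fs + 49s^2 is a perfect-square trinomial: the outer terms are (2f)^2 and (7s)^2, and the cross term is -2·2f·7s.
So 4f^2 - 28fs + 49s^2 = (2f - 7s)^2 ≥ 0.

(2f - 7s)^2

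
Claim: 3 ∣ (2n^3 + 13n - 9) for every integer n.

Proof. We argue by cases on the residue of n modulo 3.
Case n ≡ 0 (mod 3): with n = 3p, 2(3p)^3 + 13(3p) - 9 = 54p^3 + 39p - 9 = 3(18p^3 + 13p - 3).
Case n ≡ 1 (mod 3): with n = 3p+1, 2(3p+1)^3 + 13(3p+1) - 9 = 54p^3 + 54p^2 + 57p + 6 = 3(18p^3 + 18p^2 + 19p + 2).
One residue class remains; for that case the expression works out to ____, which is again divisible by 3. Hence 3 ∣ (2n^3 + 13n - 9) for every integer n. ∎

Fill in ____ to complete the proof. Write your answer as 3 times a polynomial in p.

The residues treated are {0, 1}, so the missing case is n ≡ 2 (mod 3); write n = 3p+2.
Then 2(3p+2)^3 + 13(3p+2) - 9 = 54p^3 + 108p^2 + 111p + 33 = 3(18p^3 + 36p^2 + 37p + 11).

3(18p^3 + 36p^2 + 37p + 11)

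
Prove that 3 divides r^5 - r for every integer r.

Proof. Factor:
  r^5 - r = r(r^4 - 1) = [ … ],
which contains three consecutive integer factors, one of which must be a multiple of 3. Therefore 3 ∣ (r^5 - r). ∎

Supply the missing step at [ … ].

(r - 1)r(r + 1)(r^2 + 1)

r^4 - 1 = (r^2 - 1)(r^2 + 1), and r^2 - 1 = (r-1)(r+1).
So r(r^4 - 1) = (r - 1)r(r + 1)(r^2 + 1).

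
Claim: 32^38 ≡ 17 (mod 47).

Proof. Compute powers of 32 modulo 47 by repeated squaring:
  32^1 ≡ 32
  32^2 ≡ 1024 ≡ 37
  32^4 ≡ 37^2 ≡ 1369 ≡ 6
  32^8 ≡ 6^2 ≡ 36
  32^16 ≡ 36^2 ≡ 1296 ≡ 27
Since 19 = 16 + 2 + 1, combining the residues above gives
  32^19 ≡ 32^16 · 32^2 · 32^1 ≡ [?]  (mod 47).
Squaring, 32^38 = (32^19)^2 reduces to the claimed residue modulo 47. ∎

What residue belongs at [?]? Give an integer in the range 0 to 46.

8

Multiply the listed residues: 27 · 37 · 32 = 999 → 31968.
Reducing modulo 47: 31968 = 680·47 + 8, so 32^19 ≡ 8.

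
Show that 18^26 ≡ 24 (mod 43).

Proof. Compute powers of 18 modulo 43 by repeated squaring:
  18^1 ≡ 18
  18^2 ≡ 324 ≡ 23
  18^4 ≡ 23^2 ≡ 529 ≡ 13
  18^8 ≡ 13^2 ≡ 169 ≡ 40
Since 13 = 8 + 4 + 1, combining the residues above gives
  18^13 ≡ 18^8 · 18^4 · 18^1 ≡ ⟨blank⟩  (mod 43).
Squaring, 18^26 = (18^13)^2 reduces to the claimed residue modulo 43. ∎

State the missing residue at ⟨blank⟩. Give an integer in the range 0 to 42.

29

18^8 · 18^4 · 18^1 ≡ 40 · 13 · 18 = 9360.
9360 mod 43 = 29, so 18^13 ≡ 29 (mod 43).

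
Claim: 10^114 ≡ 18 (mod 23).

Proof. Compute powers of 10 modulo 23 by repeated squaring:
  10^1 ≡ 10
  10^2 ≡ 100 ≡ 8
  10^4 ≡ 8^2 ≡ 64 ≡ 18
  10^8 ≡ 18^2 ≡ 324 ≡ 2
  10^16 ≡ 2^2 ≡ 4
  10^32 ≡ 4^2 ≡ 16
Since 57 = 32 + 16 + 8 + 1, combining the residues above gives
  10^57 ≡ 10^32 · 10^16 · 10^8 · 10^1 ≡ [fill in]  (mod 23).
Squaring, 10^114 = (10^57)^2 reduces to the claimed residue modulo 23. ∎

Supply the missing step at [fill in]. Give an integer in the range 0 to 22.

15

Multiply the listed residues: 16 · 4 · 2 · 10 = 64 → 128 → 1280.
Reducing modulo 23: 1280 = 55·23 + 15, so 10^57 ≡ 15.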